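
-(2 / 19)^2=-4 / 361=-0.01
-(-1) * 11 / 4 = 11 / 4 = 2.75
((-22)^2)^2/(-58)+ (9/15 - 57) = -593818/145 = -4095.30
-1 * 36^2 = -1296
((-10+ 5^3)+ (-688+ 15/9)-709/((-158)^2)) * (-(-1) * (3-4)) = 42790423/74892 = 571.36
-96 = -96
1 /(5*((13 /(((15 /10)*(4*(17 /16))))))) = 51 /520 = 0.10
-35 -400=-435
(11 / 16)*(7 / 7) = 11 / 16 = 0.69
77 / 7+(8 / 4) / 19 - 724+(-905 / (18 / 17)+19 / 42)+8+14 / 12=-1558.00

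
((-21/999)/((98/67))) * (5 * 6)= -335/777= -0.43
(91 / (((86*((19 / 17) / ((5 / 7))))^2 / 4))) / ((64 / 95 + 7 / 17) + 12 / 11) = 87819875 / 9507888971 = 0.01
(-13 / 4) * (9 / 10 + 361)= -47047 / 40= -1176.18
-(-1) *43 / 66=43 / 66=0.65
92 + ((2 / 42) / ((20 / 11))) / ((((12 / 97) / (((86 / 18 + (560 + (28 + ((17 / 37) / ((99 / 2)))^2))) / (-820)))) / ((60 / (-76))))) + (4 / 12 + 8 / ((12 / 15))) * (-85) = -5020278762223133 / 6385396691520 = -786.21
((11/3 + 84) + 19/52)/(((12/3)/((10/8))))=68665/2496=27.51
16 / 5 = 3.20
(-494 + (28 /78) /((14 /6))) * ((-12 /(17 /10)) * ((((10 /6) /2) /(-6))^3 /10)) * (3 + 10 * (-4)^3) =3276875 /5508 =594.93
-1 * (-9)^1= 9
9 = 9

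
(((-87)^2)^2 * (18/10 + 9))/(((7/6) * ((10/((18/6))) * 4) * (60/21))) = 13921411923/1000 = 13921411.92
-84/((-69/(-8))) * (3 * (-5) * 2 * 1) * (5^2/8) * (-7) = -147000/23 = -6391.30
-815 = -815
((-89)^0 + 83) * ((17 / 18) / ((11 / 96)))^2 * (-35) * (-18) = 435025920 / 121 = 3595255.54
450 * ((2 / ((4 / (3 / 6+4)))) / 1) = 2025 / 2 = 1012.50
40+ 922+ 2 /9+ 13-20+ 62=9155 /9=1017.22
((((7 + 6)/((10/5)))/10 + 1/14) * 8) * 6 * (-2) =-2424/35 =-69.26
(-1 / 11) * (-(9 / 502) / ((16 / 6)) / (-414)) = -3 / 2032096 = -0.00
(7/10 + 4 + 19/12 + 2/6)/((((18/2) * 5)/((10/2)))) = 397/540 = 0.74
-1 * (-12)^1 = 12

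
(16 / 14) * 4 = 32 / 7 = 4.57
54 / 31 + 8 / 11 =842 / 341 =2.47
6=6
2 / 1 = 2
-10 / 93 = -0.11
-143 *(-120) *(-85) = -1458600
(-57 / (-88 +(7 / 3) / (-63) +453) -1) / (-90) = 11393 / 886860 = 0.01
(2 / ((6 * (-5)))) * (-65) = 13 / 3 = 4.33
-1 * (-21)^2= -441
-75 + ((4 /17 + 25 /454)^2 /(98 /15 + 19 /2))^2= -15392542509042080760075 /205233975784453788484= -75.00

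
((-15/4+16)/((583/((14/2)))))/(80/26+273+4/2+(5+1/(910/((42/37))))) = 824915/1587632596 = 0.00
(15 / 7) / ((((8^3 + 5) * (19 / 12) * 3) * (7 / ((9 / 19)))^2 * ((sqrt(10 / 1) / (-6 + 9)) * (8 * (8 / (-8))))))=-729 * sqrt(10) / 4865253316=-0.00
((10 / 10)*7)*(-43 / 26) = -11.58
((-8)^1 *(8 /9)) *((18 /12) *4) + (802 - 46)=2140 /3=713.33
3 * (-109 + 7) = -306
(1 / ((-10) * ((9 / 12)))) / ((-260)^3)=1 / 131820000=0.00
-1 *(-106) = 106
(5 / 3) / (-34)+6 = 607 / 102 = 5.95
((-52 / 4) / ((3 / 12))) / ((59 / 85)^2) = -375700 / 3481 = -107.93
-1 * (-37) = 37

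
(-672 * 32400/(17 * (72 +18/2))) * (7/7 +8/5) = -698880/17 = -41110.59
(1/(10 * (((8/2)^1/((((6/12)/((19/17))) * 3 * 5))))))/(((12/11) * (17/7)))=0.06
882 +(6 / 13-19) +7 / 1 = 11316 / 13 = 870.46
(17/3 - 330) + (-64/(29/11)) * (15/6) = -33497/87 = -385.02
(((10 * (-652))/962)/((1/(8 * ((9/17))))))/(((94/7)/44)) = -36146880/384319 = -94.05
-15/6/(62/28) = -35/31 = -1.13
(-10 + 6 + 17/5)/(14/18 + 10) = -27/485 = -0.06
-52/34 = -26/17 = -1.53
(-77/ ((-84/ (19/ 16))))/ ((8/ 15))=1045/ 512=2.04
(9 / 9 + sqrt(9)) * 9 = 36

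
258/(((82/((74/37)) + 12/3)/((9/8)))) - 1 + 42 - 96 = -971/20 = -48.55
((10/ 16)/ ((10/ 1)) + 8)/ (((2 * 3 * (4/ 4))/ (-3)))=-129/ 32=-4.03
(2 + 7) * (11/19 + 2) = 441/19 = 23.21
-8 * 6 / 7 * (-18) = 864 / 7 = 123.43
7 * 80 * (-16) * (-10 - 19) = 259840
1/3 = 0.33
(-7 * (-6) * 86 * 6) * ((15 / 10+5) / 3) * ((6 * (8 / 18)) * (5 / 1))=626080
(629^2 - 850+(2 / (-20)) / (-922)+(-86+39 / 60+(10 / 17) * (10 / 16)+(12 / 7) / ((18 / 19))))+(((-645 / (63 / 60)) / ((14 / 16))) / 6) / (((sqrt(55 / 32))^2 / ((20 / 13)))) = 1300150719620803 / 3294831540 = 394603.09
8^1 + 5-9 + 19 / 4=35 / 4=8.75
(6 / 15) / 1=2 / 5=0.40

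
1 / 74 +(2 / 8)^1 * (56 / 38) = 537 / 1406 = 0.38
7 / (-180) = -7 / 180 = -0.04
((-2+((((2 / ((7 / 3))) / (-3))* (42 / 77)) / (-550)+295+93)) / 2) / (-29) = -4086778 / 614075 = -6.66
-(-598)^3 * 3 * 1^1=641541576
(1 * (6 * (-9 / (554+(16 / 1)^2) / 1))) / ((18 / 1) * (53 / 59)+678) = -59 / 614340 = -0.00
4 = 4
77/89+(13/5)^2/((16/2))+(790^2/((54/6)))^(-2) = 59283970793259/34665572090000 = 1.71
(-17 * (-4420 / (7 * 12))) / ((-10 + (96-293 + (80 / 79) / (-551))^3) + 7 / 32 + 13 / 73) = -3619262710426653124640 / 30934249385485553738637069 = -0.00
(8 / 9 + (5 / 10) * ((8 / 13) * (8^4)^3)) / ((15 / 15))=2473901162600 / 117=21144454381.20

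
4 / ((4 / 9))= 9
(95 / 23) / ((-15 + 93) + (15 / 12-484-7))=-380 / 37881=-0.01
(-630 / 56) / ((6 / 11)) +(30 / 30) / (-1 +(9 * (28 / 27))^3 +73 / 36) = -14505771 / 703352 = -20.62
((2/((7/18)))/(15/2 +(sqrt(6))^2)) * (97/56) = 97/147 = 0.66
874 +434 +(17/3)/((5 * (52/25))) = 204133/156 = 1308.54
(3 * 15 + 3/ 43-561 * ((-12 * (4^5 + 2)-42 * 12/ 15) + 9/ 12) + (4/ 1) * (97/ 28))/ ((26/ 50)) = 16035241945/ 1204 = 13318307.26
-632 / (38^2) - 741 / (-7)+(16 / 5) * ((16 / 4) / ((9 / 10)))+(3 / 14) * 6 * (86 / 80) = 110097803 / 909720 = 121.02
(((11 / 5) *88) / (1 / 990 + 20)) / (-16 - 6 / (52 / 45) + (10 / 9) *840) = 14949792 / 1408781747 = 0.01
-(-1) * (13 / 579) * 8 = 104 / 579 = 0.18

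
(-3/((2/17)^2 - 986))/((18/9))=867/569900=0.00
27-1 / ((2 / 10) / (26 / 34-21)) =2179 / 17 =128.18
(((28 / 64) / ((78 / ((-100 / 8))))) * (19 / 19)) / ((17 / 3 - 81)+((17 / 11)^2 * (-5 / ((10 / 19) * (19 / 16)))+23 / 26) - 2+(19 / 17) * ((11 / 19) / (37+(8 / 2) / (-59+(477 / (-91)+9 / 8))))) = 55540902725 / 75683030137952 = 0.00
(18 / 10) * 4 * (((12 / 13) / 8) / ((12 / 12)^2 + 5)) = 9 / 65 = 0.14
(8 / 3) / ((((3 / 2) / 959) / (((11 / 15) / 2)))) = 84392 / 135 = 625.13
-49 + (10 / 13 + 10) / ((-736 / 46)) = -2583 / 52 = -49.67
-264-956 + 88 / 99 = -1219.11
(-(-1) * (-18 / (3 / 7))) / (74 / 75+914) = -1575 / 34312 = -0.05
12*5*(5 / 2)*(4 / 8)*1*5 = 375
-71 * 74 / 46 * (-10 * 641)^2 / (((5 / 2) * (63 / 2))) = -86350750960 / 1449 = -59593340.90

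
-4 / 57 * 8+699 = 39811 / 57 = 698.44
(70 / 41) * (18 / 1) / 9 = 140 / 41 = 3.41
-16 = -16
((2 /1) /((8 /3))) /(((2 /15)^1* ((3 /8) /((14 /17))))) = 210 /17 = 12.35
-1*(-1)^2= -1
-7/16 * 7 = -49/16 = -3.06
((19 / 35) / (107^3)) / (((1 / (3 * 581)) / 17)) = 80427 / 6125215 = 0.01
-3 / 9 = -1 / 3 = -0.33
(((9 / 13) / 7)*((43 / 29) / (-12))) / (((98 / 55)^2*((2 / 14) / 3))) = -1170675 / 14482832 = -0.08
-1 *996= -996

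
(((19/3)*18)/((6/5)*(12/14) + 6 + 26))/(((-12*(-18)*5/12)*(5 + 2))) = 19/3468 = 0.01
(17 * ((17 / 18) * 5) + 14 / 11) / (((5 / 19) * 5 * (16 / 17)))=5215481 / 79200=65.85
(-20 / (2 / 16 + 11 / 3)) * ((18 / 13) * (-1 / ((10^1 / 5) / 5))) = 21600 / 1183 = 18.26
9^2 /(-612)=-9 /68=-0.13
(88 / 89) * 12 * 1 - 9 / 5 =4479 / 445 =10.07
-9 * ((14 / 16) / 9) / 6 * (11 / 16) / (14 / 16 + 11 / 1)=-0.01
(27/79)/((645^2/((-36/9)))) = -0.00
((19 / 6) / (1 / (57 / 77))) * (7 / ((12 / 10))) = 1805 / 132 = 13.67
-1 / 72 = -0.01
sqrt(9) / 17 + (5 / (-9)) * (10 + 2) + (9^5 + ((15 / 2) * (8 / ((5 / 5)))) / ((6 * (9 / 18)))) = 3012188 / 51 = 59062.51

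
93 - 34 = 59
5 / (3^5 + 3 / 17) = 85 / 4134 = 0.02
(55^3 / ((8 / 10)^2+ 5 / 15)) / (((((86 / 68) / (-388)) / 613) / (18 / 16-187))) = 18756052105209375 / 3139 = 5975167921379.22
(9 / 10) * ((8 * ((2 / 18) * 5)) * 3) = 12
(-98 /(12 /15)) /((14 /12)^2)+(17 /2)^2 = -71 /4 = -17.75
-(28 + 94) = -122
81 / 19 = 4.26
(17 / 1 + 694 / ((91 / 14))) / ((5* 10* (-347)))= -1609 / 225550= -0.01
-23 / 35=-0.66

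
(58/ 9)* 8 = 464/ 9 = 51.56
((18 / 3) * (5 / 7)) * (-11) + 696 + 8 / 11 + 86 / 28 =100509 / 154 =652.66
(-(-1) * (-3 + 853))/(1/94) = 79900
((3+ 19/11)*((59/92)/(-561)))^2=588289/20144976489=0.00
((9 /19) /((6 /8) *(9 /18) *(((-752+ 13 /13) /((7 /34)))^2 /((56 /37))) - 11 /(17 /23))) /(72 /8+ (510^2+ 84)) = 279888 /506845518873006431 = 0.00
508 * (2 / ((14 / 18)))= 9144 / 7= 1306.29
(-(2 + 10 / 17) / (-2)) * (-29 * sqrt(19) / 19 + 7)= 154 / 17-638 * sqrt(19) / 323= 0.45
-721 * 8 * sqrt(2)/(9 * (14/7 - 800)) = 412 * sqrt(2)/513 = 1.14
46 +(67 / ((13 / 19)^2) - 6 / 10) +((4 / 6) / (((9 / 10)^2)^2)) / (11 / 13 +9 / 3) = 3139856534 / 16632135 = 188.78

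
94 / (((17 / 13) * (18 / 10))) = 6110 / 153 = 39.93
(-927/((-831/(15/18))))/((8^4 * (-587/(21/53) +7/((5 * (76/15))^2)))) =-3904215/25485178982912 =-0.00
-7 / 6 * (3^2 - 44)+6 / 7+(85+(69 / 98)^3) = 358705715 / 2823576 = 127.04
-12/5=-2.40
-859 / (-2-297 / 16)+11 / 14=28005 / 658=42.56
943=943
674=674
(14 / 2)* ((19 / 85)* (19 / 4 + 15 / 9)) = 10241 / 1020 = 10.04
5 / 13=0.38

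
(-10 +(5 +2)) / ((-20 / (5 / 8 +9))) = 231 / 160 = 1.44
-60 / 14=-30 / 7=-4.29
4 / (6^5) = 1 / 1944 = 0.00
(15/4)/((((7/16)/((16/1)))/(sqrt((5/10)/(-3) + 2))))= 160 *sqrt(66)/7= 185.69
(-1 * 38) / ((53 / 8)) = -5.74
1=1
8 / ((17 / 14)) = 112 / 17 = 6.59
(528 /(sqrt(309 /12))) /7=1056 * sqrt(103) /721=14.86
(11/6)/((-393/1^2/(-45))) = 55/262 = 0.21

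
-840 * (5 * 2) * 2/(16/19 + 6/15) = -798000/59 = -13525.42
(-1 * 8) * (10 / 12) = -20 / 3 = -6.67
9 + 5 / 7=68 / 7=9.71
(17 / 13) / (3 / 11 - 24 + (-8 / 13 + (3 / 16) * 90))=-0.18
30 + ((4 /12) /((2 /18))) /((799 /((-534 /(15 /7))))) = 116112 /3995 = 29.06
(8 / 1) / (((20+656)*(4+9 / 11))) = 22 / 8957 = 0.00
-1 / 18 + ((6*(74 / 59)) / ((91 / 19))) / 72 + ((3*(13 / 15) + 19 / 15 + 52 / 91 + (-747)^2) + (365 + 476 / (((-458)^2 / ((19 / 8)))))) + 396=56637409062324953 / 101360062440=558774.41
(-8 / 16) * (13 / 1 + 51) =-32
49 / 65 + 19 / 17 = 2068 / 1105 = 1.87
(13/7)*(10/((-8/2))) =-4.64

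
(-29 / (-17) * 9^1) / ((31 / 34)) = 522 / 31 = 16.84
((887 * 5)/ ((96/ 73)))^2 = 104817300025/ 9216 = 11373404.95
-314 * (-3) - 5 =937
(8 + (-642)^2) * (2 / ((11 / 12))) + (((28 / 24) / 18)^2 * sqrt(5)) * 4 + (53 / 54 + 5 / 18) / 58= 49 * sqrt(5) / 2916 + 7745536411 / 8613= 899284.42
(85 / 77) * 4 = 340 / 77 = 4.42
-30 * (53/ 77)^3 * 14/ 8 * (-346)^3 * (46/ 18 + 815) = 113437252025732440/ 195657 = 579776098098.88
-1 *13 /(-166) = 13 /166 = 0.08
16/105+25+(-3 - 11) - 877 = -90914/105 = -865.85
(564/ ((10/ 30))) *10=16920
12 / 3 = 4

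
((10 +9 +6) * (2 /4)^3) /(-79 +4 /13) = -325 /8184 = -0.04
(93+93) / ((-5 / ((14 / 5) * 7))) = -729.12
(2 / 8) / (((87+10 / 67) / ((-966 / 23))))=-1407 / 11678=-0.12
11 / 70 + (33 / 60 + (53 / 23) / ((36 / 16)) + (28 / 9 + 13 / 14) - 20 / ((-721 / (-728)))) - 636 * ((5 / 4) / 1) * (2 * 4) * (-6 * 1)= 113862258029 / 2984940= 38145.58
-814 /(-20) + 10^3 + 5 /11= 1041.15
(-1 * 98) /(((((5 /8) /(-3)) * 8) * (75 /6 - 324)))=-84 /445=-0.19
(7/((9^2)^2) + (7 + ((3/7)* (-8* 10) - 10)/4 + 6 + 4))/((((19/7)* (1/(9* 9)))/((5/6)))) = 2723305/18468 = 147.46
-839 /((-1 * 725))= 839 /725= 1.16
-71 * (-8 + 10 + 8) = -710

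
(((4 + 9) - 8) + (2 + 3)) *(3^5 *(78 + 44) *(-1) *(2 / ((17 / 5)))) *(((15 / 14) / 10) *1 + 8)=-168241050 / 119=-1413790.34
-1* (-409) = 409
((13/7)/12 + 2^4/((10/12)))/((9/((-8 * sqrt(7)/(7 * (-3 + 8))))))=-16258 * sqrt(7)/33075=-1.30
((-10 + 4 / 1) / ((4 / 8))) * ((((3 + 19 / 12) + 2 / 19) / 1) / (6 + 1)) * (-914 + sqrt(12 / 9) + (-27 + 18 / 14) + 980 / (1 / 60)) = -432968518 / 931 - 2138 * sqrt(3) / 399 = -465066.77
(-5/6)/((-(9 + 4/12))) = 5/56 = 0.09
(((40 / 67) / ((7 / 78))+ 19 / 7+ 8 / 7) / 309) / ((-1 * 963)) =-1643 / 46519641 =-0.00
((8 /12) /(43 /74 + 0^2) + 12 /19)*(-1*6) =-8720 /817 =-10.67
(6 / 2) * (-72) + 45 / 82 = -215.45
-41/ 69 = -0.59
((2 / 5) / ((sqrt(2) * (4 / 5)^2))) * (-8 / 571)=-5 * sqrt(2) / 1142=-0.01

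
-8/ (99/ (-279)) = 248/ 11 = 22.55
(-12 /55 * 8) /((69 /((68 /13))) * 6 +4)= -3264 /155485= -0.02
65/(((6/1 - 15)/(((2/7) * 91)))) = -1690/9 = -187.78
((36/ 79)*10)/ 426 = 60/ 5609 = 0.01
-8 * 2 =-16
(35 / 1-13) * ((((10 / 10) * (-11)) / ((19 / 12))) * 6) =-917.05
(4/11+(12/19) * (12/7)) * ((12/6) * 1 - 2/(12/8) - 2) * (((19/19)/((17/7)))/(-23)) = 368/10659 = 0.03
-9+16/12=-23/3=-7.67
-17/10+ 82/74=-219/370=-0.59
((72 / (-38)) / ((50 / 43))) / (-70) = 387 / 16625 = 0.02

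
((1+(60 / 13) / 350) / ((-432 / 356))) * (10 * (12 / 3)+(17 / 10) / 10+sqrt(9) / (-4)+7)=-95228309 / 2457000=-38.76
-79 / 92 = -0.86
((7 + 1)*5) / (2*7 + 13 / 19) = 760 / 279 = 2.72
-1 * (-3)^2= -9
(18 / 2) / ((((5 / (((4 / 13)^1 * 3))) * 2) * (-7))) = -0.12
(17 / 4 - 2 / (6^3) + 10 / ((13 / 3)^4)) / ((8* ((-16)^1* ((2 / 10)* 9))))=-32921045 / 1776722688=-0.02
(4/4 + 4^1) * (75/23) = 16.30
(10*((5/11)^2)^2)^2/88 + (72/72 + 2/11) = 5583096531/4715895382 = 1.18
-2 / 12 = -1 / 6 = -0.17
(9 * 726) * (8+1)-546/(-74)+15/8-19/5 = 87040951/1480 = 58811.45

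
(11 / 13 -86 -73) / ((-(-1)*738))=-0.21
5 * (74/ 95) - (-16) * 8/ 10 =1586/ 95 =16.69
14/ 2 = 7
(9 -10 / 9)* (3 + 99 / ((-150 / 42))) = -14626 / 75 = -195.01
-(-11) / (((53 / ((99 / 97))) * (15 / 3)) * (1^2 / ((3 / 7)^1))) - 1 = -176668 / 179935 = -0.98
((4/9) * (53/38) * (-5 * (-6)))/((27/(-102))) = -70.25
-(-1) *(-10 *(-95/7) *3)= 407.14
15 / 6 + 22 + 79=207 / 2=103.50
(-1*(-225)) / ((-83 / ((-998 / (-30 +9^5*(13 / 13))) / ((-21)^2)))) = 24950 / 240030273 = 0.00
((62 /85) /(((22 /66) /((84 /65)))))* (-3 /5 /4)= -11718 /27625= -0.42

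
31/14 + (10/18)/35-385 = -382.77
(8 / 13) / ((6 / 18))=24 / 13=1.85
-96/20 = -24/5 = -4.80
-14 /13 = -1.08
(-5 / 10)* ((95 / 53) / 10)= -19 / 212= -0.09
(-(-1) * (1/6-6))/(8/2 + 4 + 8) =-35/96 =-0.36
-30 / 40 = -3 / 4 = -0.75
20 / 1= 20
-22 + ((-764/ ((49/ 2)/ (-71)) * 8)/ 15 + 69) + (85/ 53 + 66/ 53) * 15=49494572/ 38955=1270.56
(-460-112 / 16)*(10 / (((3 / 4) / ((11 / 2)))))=-102740 / 3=-34246.67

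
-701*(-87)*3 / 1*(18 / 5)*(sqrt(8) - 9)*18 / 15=-177838092 / 25+ 39519576*sqrt(2) / 25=-4877958.87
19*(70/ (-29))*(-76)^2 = -7682080/ 29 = -264899.31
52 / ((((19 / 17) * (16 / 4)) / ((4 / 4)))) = 221 / 19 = 11.63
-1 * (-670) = 670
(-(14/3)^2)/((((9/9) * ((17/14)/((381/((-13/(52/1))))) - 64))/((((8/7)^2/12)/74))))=227584/454718493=0.00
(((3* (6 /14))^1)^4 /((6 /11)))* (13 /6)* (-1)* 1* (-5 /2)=521235 /19208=27.14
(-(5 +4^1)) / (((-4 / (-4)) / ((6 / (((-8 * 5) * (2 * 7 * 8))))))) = 27 / 2240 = 0.01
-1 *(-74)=74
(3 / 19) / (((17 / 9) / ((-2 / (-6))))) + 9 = 2916 / 323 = 9.03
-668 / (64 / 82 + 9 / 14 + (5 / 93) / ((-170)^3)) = -17519353168800 / 37329465013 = -469.32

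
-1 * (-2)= 2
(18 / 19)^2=324 / 361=0.90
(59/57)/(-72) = -59/4104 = -0.01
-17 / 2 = -8.50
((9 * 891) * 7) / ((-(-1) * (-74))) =-56133 / 74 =-758.55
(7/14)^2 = 1/4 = 0.25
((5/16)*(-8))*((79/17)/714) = -395/24276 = -0.02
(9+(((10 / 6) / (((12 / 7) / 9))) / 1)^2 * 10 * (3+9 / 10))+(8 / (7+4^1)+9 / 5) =2637769 / 880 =2997.46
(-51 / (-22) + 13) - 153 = -3029 / 22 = -137.68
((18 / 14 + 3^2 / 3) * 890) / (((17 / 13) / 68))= 1388400 / 7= 198342.86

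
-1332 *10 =-13320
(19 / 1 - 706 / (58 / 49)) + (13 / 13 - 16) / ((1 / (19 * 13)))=-124191 / 29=-4282.45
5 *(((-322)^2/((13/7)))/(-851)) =-157780/481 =-328.02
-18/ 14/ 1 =-9/ 7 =-1.29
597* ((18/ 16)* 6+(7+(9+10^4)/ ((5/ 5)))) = 5983581.75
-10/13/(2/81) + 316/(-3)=-5323/39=-136.49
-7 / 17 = -0.41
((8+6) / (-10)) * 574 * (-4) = 16072 / 5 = 3214.40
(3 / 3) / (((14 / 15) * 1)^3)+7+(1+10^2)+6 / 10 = 1506867 / 13720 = 109.83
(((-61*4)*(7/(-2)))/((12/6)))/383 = 427/383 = 1.11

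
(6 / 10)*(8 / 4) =6 / 5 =1.20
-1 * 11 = -11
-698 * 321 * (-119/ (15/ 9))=79988706/ 5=15997741.20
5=5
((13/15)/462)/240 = 13/1663200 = 0.00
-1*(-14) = 14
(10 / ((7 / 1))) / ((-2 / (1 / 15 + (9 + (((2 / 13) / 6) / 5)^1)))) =-1769 / 273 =-6.48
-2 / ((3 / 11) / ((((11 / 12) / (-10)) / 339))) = 121 / 61020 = 0.00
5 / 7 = 0.71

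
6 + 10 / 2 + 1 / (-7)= 76 / 7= 10.86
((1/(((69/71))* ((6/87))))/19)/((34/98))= 100891/44574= 2.26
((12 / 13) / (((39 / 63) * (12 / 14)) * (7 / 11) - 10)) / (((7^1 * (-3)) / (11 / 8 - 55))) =-121 / 496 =-0.24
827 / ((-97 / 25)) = -20675 / 97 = -213.14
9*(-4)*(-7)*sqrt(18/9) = 252*sqrt(2) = 356.38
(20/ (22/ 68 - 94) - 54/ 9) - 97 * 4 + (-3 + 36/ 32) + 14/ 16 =-251751/ 637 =-395.21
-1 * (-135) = 135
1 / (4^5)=1 / 1024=0.00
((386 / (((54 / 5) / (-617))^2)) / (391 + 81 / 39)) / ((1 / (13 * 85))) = 5277196573025 / 1490076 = 3541562.02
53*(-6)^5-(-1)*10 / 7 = -2884886 / 7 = -412126.57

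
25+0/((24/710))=25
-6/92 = -3/46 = -0.07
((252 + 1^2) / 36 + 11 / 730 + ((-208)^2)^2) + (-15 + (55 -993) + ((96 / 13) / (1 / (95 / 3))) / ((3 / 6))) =319736301053519 / 170820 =1871773217.74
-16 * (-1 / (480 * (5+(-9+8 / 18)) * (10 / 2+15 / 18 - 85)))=9 / 76000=0.00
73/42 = 1.74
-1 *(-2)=2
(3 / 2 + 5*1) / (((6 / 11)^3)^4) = 40799568897373 / 4353564672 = 9371.53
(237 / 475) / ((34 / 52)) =6162 / 8075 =0.76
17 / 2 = 8.50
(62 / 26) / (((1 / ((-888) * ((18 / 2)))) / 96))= -23784192 / 13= -1829553.23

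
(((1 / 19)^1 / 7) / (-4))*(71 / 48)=-71 / 25536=-0.00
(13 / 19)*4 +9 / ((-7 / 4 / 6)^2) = 101044 / 931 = 108.53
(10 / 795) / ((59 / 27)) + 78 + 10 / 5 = 250178 / 3127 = 80.01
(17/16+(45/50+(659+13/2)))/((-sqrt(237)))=-17799*sqrt(237)/6320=-43.36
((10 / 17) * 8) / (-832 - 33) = -0.01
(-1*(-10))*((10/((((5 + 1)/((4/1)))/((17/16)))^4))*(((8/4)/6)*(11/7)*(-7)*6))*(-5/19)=114841375/787968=145.74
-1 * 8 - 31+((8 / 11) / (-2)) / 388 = -41614 / 1067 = -39.00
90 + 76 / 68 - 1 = 1532 / 17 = 90.12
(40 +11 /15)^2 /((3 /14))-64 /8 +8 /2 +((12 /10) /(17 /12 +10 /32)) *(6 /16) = 433589482 /56025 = 7739.21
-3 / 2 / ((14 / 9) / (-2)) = 27 / 14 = 1.93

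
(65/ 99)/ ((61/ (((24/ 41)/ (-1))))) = -520/ 82533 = -0.01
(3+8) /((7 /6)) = 66 /7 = 9.43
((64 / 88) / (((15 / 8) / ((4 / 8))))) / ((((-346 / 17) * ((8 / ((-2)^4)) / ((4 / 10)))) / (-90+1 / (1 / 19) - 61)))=4352 / 4325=1.01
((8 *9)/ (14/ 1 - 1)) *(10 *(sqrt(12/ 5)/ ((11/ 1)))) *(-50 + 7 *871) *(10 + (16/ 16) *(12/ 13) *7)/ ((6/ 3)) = 388224.08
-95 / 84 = -1.13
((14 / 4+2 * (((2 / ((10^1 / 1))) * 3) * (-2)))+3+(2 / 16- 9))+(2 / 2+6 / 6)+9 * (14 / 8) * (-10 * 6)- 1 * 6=-38151 / 40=-953.78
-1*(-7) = 7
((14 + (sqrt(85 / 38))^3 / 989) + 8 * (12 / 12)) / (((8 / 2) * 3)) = 85 * sqrt(3230) / 17137392 + 11 / 6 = 1.83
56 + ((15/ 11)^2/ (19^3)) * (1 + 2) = 46477259/ 829939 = 56.00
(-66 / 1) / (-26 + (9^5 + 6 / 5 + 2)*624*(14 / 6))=-55 / 71649981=-0.00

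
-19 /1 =-19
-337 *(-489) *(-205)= -33782565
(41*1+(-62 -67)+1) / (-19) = 87 / 19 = 4.58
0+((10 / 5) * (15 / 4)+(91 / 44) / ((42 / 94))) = 1601 / 132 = 12.13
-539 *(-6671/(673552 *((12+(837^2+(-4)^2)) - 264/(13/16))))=4249427/557427777584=0.00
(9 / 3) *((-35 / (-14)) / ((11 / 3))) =45 / 22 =2.05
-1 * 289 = -289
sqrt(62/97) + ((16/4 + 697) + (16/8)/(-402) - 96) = sqrt(6014)/97 + 121604/201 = 605.79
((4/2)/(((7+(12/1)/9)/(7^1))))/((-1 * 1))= -42/25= -1.68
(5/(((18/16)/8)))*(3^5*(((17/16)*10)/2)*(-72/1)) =-3304800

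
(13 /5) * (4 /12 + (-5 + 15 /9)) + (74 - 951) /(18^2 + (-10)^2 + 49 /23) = -483094 /49005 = -9.86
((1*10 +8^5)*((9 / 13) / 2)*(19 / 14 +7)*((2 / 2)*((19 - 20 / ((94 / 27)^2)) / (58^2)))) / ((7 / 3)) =76317164901 / 364122724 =209.59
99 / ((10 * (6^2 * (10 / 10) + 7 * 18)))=11 / 180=0.06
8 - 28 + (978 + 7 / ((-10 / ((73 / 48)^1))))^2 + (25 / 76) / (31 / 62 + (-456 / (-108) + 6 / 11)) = 4357556432715497 / 4565836800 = 954382.87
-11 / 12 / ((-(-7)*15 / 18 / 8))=-44 / 35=-1.26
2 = 2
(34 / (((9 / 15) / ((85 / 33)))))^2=208802500 / 9801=21304.20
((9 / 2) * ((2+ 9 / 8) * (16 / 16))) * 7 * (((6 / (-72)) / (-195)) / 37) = 35 / 30784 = 0.00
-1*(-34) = 34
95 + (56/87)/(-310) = 1281047/13485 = 95.00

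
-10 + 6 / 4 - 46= -109 / 2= -54.50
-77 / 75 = -1.03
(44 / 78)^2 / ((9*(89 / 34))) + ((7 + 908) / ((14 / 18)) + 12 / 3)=10067101615 / 8528247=1180.44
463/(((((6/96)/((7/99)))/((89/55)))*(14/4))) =1318624/5445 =242.17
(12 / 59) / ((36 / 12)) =4 / 59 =0.07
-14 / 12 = -7 / 6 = -1.17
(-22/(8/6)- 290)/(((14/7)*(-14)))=613/56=10.95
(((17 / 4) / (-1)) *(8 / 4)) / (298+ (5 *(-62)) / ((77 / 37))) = -1309 / 22952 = -0.06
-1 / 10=-0.10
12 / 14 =6 / 7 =0.86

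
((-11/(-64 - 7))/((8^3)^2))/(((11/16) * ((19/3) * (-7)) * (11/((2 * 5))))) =-15/850927616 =-0.00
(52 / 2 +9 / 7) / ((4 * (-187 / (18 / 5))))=-1719 / 13090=-0.13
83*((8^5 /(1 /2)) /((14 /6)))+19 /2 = 2331218.64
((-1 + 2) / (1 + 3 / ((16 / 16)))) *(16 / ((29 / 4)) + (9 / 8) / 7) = 3845 / 6496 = 0.59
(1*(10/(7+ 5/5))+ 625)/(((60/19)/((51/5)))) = 2022.79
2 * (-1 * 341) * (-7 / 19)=4774 / 19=251.26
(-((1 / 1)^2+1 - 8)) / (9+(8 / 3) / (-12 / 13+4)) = 45 / 74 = 0.61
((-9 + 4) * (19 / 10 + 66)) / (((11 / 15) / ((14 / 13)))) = -71295 / 143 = -498.57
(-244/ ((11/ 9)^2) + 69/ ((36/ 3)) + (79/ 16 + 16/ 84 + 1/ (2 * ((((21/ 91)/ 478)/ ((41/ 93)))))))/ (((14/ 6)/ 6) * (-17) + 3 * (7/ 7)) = -1149892867/ 13653640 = -84.22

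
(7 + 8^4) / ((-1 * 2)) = -2051.50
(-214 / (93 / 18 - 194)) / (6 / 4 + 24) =856 / 19261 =0.04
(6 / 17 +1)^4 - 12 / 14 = 2.49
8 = 8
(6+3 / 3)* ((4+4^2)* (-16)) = -2240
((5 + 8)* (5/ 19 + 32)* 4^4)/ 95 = 2040064/ 1805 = 1130.23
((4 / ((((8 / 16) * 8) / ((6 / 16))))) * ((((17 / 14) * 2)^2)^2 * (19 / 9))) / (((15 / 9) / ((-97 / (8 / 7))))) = -153929203 / 109760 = -1402.42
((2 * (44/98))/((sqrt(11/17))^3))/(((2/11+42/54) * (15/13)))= 2652 * sqrt(187)/23275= 1.56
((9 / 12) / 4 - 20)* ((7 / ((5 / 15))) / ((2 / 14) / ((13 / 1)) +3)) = -605787 / 4384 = -138.18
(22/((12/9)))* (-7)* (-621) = 143451/2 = 71725.50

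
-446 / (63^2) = -446 / 3969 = -0.11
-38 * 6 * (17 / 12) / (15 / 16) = -5168 / 15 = -344.53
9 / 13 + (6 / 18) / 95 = 2578 / 3705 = 0.70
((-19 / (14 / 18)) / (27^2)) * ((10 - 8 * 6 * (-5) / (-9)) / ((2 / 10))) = 2.79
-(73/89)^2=-5329/7921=-0.67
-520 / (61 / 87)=-45240 / 61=-741.64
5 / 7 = 0.71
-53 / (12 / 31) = -1643 / 12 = -136.92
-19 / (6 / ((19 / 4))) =-15.04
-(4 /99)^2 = -16 /9801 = -0.00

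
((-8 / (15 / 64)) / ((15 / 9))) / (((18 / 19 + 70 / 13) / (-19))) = 600704 / 9775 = 61.45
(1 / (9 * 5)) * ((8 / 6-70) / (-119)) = 206 / 16065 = 0.01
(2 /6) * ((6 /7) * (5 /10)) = 1 /7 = 0.14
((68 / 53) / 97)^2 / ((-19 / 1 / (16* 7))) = -517888 / 502167739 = -0.00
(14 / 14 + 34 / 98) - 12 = -522 / 49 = -10.65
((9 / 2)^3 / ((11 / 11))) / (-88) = -729 / 704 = -1.04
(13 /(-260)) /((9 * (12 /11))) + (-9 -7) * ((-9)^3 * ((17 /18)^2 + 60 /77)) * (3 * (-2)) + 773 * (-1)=-19580852287 /166320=-117729.99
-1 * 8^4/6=-2048/3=-682.67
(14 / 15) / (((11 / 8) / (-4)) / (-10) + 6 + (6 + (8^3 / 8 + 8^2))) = 896 / 134433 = 0.01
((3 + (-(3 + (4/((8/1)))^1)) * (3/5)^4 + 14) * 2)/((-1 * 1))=-20683/625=-33.09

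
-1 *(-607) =607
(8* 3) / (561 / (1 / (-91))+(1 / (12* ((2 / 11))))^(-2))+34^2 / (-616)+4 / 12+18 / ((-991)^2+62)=-160242144438787 / 103801125515010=-1.54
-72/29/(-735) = 24/7105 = 0.00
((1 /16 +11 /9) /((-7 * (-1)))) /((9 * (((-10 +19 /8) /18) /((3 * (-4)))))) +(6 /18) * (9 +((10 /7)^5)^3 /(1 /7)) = 20481347444898427 /41371607443789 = 495.06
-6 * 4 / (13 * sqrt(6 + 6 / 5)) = -4 * sqrt(5) / 13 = -0.69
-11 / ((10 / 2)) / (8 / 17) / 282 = -187 / 11280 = -0.02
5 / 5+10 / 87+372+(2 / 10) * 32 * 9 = 187361 / 435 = 430.71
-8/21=-0.38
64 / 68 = 16 / 17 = 0.94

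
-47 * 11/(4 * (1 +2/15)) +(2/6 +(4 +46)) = -12997/204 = -63.71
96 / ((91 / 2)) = 192 / 91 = 2.11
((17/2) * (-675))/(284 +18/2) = -11475/586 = -19.58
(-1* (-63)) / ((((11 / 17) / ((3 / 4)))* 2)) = 3213 / 88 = 36.51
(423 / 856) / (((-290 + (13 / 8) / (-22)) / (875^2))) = -7124906250 / 5462671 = -1304.29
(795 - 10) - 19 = 766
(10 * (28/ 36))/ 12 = 35/ 54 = 0.65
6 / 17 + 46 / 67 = 1184 / 1139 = 1.04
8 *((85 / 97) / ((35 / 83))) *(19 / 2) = 157.93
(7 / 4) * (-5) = -35 / 4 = -8.75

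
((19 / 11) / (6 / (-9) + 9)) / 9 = 19 / 825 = 0.02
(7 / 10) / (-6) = -7 / 60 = -0.12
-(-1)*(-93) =-93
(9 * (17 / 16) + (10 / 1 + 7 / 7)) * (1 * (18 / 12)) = 987 / 32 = 30.84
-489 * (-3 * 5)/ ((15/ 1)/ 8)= 3912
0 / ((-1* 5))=0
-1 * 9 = -9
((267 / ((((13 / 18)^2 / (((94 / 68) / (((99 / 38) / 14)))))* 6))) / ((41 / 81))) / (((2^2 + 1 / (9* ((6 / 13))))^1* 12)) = 7300280358 / 296720567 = 24.60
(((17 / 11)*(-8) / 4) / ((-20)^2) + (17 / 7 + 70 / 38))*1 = 1247339 / 292600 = 4.26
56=56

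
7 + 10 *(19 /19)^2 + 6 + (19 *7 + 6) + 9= 171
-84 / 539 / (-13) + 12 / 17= 12216 / 17017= 0.72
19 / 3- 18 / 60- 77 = -2129 / 30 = -70.97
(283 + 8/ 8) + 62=346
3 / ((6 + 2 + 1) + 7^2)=3 / 58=0.05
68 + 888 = 956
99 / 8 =12.38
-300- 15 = -315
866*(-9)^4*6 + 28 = 34090984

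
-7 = -7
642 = 642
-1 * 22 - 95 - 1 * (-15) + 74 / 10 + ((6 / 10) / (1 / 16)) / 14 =-3287 / 35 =-93.91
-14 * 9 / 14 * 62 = -558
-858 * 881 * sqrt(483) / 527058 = -125983 * sqrt(483) / 87843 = -31.52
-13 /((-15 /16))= 208 /15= 13.87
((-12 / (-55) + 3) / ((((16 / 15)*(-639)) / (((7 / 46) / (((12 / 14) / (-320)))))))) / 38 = 14455 / 2047782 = 0.01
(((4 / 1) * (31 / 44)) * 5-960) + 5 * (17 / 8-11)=-990.28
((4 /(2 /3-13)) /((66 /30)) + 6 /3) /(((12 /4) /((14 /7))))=1508 /1221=1.24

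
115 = 115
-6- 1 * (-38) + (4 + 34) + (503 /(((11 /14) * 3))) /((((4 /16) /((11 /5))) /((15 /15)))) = 1947.87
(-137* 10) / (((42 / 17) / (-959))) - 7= 1595344 / 3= 531781.33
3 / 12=1 / 4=0.25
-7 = -7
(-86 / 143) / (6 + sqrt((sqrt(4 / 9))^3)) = -3483 / 34463 + 129*sqrt(6) / 34463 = -0.09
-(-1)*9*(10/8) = 45/4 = 11.25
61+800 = 861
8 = 8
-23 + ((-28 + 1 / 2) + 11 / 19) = -1897 / 38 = -49.92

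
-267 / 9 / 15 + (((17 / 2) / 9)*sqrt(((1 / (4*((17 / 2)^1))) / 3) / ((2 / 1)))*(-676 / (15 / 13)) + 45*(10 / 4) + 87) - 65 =11927 / 90 - 2197*sqrt(51) / 405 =93.78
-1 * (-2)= 2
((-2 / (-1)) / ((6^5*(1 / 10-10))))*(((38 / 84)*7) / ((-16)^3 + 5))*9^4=95 / 720016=0.00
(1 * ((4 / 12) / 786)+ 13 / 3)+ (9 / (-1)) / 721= 7346677 / 1700118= 4.32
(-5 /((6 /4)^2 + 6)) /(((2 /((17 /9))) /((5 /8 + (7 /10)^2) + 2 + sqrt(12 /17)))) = -2.26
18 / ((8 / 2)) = 9 / 2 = 4.50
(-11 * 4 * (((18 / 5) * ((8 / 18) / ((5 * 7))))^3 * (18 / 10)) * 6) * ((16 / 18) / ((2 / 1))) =-540672 / 26796875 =-0.02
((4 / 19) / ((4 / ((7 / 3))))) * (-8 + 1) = -49 / 57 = -0.86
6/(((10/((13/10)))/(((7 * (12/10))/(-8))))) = -819/1000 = -0.82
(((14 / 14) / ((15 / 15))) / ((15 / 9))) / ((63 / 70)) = 2 / 3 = 0.67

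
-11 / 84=-0.13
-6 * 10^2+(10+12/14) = -4124/7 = -589.14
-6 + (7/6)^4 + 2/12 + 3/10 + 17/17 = -17371/6480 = -2.68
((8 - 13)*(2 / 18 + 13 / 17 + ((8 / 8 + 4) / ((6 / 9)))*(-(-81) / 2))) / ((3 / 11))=-10253705 / 1836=-5584.81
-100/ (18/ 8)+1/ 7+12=-2035/ 63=-32.30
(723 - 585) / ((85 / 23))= 3174 / 85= 37.34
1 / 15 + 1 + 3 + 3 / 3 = 76 / 15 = 5.07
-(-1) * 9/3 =3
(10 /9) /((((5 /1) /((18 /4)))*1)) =1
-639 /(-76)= 639 /76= 8.41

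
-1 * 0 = 0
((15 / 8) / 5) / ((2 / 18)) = 27 / 8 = 3.38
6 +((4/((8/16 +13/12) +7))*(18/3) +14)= 2348/103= 22.80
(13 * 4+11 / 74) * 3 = 11577 / 74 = 156.45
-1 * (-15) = 15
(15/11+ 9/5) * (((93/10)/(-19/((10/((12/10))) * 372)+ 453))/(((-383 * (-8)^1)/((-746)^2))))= 69792949818/5916235853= 11.80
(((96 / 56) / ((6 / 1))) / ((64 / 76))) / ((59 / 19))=361 / 3304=0.11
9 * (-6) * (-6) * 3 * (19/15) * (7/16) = 10773/20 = 538.65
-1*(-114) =114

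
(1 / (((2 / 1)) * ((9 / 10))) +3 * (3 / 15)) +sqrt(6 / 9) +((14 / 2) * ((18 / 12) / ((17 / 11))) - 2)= sqrt(6) / 3 +9103 / 1530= 6.77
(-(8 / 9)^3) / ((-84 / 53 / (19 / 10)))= 64448 / 76545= 0.84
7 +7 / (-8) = 49 / 8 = 6.12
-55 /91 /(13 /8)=-440 /1183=-0.37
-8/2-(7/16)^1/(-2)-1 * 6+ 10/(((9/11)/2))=4223/288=14.66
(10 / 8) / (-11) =-5 / 44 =-0.11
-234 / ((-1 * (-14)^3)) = -117 / 1372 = -0.09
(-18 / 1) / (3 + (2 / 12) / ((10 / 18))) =-60 / 11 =-5.45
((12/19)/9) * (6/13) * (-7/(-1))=56/247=0.23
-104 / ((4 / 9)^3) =-9477 / 8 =-1184.62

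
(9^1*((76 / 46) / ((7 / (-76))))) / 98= -12996 / 7889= -1.65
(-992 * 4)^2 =15745024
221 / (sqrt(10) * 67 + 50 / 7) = -7735 / 219711 + 725543 * sqrt(10) / 2197110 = 1.01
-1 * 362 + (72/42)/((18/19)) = -7564/21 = -360.19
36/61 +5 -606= -36625/61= -600.41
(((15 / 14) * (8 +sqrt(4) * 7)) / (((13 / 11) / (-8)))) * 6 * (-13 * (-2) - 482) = 39726720 / 91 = 436557.36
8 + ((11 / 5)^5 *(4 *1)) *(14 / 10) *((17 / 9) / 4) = 144.28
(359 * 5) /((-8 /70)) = -62825 /4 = -15706.25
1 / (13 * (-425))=-1 / 5525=-0.00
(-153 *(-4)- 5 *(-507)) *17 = 53499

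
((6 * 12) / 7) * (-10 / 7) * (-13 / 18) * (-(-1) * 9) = 4680 / 49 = 95.51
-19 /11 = -1.73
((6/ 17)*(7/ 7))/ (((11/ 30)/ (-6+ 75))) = 12420/ 187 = 66.42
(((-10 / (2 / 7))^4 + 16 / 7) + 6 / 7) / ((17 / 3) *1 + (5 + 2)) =1658589 / 14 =118470.64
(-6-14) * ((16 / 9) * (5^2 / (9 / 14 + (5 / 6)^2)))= -224000 / 337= -664.69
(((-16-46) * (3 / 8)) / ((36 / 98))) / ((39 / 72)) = -1519 / 13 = -116.85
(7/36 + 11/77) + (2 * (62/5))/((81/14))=52433/11340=4.62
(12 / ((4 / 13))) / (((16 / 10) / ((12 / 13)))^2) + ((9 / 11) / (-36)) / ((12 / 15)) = 29635 / 2288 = 12.95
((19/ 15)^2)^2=130321/ 50625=2.57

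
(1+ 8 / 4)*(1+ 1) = 6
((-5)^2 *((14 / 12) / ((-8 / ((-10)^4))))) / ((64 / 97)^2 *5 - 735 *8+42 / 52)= 26756843750 / 4313153553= 6.20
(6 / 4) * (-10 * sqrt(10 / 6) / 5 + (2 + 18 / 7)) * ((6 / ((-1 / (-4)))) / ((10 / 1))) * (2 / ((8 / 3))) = 432 / 35-9 * sqrt(15) / 5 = 5.37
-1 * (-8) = 8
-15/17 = -0.88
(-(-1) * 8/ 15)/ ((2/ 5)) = 4/ 3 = 1.33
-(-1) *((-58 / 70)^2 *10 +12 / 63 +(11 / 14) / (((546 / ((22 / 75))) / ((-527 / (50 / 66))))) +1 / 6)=8275594 / 1194375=6.93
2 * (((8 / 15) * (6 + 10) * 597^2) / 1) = 30413568 / 5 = 6082713.60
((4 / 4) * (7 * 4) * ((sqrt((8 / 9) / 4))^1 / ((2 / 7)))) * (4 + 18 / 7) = 644 * sqrt(2) / 3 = 303.58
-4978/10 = -2489/5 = -497.80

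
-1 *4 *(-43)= 172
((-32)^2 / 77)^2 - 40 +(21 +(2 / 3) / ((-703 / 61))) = 1973142487 / 12504261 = 157.80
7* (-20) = -140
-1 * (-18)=18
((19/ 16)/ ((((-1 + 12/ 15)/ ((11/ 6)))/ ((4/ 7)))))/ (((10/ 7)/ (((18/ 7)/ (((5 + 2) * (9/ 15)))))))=-1045/ 392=-2.67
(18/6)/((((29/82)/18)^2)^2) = 14238580163328/707281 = 20131433.14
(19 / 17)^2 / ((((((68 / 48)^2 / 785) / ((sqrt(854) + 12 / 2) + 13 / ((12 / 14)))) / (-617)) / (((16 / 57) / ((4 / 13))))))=-22969577280*sqrt(854) / 83521 - 486189385760 / 83521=-13858020.58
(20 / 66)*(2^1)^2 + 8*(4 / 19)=1816 / 627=2.90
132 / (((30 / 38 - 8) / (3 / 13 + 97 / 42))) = -579766 / 12467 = -46.50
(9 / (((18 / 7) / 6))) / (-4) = -21 / 4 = -5.25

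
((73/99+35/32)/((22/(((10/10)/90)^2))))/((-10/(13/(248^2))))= -75413/347213205504000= -0.00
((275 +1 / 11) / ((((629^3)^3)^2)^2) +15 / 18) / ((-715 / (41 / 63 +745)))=-4287291790933785029656699753013981950703058082021715601135871060369751368824386349591167999371948662711104 / 4933269551837849454893206072237265419859142999948948720704154766204584053355615202247977585108381123514805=-0.87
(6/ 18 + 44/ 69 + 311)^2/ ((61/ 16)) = 7413898816/ 290421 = 25528.11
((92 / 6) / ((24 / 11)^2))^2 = 7745089 / 746496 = 10.38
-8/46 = -4/23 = -0.17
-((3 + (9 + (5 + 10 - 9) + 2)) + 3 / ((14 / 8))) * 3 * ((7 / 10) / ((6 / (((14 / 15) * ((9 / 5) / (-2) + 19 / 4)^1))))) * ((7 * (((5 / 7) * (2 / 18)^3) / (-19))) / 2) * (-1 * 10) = -539 / 10935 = -0.05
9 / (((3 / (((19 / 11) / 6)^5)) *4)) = 2476099 / 1669776768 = 0.00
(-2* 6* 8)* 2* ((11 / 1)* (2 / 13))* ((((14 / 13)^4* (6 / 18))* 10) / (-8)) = 67612160 / 371293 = 182.10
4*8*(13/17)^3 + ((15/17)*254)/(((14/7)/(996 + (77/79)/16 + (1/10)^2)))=3466217697949/31050160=111632.84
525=525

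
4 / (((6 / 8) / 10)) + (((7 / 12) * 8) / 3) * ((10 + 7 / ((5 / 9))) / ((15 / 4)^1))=62.71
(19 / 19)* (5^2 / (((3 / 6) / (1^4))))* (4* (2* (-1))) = -400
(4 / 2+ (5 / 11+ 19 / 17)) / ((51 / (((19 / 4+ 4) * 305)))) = 1782725 / 9537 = 186.93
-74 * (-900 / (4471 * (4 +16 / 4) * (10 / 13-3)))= -108225 / 129659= -0.83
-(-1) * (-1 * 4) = -4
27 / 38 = 0.71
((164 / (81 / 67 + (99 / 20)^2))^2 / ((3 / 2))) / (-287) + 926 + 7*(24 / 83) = 767954190016119994 / 827599635042327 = 927.93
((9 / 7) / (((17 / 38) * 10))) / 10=0.03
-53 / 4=-13.25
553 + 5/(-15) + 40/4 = 1688/3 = 562.67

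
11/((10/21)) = 231/10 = 23.10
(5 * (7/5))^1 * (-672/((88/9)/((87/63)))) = -7308/11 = -664.36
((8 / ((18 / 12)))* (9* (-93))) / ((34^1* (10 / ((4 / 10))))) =-2232 / 425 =-5.25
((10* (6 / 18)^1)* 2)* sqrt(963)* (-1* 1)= -20* sqrt(107)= -206.88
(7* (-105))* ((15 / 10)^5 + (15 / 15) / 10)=-180957 / 32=-5654.91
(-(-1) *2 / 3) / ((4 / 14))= 7 / 3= 2.33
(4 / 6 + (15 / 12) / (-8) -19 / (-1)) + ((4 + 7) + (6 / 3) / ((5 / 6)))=15797 / 480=32.91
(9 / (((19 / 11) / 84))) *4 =33264 / 19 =1750.74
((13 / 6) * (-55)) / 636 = -715 / 3816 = -0.19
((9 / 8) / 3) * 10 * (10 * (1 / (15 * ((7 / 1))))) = 5 / 14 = 0.36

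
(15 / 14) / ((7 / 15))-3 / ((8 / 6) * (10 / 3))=3177 / 1960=1.62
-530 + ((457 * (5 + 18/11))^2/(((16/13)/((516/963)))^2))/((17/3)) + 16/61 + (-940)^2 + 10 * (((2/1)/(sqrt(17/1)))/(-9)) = 1190720.95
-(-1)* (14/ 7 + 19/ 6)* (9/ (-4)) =-93/ 8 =-11.62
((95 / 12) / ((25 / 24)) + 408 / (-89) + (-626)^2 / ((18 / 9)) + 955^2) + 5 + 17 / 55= 1084703927 / 979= 1107971.32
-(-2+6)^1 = -4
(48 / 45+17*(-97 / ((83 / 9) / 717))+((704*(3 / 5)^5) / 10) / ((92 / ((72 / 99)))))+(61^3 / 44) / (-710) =-71682527600554271 / 559098375000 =-128210.94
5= 5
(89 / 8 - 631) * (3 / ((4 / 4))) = -14877 / 8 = -1859.62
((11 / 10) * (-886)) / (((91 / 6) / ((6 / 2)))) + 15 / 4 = -344031 / 1820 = -189.03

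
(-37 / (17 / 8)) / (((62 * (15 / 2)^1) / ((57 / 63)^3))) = -2030264 / 73208205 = -0.03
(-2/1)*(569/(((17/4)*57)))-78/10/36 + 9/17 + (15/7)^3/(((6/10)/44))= 4767402203/6647340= 717.19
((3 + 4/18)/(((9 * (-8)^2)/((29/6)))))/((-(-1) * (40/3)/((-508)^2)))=13564489/25920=523.32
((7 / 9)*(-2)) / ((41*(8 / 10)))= -35 / 738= -0.05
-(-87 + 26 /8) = 335 /4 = 83.75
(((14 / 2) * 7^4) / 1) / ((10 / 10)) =16807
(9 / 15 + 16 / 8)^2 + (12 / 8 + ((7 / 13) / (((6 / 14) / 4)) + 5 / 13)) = 26657 / 1950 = 13.67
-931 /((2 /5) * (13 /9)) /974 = -41895 /25324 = -1.65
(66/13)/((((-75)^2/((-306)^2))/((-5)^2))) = 2112.81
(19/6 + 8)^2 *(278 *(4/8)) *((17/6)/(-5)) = -10607507/1080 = -9821.77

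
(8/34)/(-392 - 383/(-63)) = -0.00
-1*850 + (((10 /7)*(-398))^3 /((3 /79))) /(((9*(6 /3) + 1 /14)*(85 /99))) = -5976662566750 /19159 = -311950653.31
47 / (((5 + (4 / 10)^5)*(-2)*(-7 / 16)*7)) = 1175000 / 767193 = 1.53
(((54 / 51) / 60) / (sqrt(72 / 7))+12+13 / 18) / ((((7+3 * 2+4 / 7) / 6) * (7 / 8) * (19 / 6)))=36 * sqrt(14) / 153425+3664 / 1805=2.03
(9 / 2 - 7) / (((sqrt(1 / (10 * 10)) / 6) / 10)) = -1500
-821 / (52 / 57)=-46797 / 52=-899.94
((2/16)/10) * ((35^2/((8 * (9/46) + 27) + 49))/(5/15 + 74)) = 16905/6365312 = 0.00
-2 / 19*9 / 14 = -9 / 133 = -0.07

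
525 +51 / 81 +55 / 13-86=155795 / 351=443.86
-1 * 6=-6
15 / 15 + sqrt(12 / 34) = sqrt(102) / 17 + 1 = 1.59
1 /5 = 0.20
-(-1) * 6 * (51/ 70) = 4.37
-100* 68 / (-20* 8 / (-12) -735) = 4080 / 433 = 9.42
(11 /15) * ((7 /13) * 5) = 77 /39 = 1.97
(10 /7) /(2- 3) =-10 /7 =-1.43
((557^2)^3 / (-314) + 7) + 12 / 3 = -29862844376364795 / 314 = -95104599924728.65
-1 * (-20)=20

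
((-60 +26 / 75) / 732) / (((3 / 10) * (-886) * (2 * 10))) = 2237 / 145924200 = 0.00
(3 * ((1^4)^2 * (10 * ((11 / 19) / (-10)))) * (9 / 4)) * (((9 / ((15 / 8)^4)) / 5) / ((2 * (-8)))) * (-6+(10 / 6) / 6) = -36256 / 178125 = -0.20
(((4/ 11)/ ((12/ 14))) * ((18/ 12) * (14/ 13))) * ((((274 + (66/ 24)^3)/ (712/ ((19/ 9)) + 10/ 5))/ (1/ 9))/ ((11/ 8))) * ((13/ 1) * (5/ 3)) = 263477655/ 3119864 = 84.45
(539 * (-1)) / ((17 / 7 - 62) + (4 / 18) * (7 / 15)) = 9.06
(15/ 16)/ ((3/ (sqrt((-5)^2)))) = 25/ 16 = 1.56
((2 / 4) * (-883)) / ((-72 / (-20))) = -4415 / 36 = -122.64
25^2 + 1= 626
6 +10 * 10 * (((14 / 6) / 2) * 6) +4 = 710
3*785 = 2355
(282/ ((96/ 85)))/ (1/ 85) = 339575/ 16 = 21223.44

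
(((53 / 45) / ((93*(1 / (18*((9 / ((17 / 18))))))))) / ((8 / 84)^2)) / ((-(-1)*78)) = 210357 / 68510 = 3.07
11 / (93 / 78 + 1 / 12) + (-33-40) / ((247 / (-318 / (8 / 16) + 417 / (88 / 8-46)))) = 344263599 / 1720355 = 200.11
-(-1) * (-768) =-768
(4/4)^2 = 1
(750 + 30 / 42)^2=27615025 / 49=563571.94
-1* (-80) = 80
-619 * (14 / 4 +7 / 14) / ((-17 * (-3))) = -2476 / 51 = -48.55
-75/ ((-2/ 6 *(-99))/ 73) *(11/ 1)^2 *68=-1365100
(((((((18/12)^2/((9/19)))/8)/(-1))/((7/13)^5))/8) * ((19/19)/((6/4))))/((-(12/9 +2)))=7054567/21512960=0.33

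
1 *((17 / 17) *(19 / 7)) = 19 / 7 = 2.71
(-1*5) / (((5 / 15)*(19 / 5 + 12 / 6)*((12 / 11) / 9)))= -2475 / 116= -21.34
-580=-580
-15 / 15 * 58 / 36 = -29 / 18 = -1.61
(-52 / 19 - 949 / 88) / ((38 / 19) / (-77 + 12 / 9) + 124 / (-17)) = 87240413 / 47234000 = 1.85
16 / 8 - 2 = 0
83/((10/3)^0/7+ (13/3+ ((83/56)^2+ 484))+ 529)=780864/9593083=0.08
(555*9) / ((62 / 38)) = 3061.45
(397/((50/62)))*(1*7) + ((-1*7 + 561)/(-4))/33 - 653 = 4601459/1650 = 2788.76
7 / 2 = 3.50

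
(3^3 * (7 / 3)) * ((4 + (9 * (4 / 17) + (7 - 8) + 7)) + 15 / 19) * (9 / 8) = 2363823 / 2584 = 914.79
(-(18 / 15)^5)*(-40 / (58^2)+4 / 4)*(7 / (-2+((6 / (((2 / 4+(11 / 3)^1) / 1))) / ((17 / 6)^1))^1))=384480432 / 33324625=11.54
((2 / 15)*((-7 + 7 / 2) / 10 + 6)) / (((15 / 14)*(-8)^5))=-791 / 36864000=-0.00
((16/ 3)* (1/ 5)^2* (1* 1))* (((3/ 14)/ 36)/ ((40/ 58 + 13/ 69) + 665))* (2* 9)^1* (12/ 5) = 48024/ 582934625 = 0.00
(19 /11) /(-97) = -19 /1067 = -0.02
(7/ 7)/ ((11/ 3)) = 3/ 11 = 0.27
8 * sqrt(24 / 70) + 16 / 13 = 16 / 13 + 16 * sqrt(105) / 35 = 5.92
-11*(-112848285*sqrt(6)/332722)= 1241331135*sqrt(6)/332722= 9138.64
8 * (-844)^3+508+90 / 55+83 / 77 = -33667845129 / 7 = -4809692161.29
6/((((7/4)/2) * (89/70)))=480/89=5.39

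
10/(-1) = -10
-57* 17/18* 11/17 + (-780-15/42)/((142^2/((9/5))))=-29558927/846888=-34.90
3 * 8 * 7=168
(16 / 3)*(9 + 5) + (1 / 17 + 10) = 4321 / 51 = 84.73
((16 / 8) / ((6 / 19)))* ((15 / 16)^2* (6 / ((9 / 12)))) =1425 / 32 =44.53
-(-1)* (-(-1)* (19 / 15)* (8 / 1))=152 / 15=10.13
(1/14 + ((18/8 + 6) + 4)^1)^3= 41063625/21952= 1870.61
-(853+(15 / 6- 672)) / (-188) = 367 / 376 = 0.98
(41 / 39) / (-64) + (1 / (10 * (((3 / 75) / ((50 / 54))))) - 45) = -959249 / 22464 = -42.70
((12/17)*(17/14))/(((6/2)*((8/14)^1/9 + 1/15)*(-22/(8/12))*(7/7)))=-30/451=-0.07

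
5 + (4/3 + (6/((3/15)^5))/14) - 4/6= 28244/21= 1344.95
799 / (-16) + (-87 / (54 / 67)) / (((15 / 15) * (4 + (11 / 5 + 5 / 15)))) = -156313 / 2352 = -66.46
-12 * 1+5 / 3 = -31 / 3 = -10.33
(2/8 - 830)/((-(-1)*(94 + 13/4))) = -3319/389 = -8.53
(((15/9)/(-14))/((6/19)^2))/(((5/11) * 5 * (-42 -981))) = 361/703080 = 0.00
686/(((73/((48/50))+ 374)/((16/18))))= 6272/4629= 1.35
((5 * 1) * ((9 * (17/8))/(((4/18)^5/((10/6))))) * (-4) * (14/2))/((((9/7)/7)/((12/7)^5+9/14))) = -4343861445075/6272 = -692579949.79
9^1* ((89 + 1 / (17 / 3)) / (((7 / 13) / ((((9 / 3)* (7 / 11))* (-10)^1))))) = -5321160 / 187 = -28455.40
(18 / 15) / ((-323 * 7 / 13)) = -78 / 11305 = -0.01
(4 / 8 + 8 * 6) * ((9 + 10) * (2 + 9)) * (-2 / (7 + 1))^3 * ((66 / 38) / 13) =-35211 / 1664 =-21.16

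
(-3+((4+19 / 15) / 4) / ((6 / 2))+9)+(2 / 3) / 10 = 1171 / 180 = 6.51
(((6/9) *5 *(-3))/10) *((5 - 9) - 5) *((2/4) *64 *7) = 2016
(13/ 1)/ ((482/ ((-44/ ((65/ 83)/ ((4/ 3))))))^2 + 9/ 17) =11789999936/ 38025146169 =0.31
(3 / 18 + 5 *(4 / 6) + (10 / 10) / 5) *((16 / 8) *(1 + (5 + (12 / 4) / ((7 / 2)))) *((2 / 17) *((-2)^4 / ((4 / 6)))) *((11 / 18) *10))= 104192 / 119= 875.56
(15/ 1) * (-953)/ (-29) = 14295/ 29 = 492.93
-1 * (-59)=59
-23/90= -0.26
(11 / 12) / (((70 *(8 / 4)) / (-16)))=-11 / 105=-0.10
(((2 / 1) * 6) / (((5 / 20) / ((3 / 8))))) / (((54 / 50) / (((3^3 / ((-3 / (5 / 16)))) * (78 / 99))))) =-1625 / 44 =-36.93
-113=-113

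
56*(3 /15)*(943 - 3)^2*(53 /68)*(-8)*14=-14686138880 /17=-863890522.35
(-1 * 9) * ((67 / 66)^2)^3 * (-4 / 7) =90458382169 / 16071601392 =5.63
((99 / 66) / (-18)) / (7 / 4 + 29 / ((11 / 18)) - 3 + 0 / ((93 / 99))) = -11 / 6099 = -0.00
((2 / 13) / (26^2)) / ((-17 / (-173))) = 173 / 74698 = 0.00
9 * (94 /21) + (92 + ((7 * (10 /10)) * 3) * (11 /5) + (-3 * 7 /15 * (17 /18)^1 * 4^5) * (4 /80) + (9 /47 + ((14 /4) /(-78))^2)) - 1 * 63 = 47.98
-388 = -388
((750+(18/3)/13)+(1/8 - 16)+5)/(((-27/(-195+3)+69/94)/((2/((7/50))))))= 964026400/79807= 12079.47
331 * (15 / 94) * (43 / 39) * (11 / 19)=782815 / 23218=33.72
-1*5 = -5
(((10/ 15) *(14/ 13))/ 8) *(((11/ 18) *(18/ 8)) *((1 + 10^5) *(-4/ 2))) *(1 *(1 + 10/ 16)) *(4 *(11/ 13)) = -84700847/ 624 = -135738.54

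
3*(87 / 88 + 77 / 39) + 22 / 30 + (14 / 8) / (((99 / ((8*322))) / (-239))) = -10873.33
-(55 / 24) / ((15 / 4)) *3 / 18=-11 / 108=-0.10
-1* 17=-17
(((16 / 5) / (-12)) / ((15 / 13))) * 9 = -52 / 25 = -2.08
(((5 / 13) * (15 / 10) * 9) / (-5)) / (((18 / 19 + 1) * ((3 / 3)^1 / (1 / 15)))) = -171 / 4810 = -0.04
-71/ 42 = -1.69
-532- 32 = -564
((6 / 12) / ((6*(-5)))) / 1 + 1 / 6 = 3 / 20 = 0.15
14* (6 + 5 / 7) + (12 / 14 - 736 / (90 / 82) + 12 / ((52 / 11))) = -2347181 / 4095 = -573.18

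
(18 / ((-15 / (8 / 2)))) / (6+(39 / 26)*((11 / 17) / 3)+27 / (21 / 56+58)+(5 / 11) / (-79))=-331151568 / 467772455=-0.71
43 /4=10.75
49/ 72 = 0.68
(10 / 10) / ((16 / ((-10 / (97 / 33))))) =-165 / 776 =-0.21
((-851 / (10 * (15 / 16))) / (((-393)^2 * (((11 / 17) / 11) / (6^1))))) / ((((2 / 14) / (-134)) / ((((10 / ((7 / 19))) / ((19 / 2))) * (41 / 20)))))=1271707168 / 3861225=329.35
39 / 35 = 1.11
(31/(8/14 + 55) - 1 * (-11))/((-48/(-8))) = 2248/1167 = 1.93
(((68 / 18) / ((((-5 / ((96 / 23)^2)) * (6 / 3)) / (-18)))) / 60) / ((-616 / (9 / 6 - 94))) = 60384 / 203665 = 0.30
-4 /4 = -1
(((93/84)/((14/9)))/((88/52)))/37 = 3627/319088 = 0.01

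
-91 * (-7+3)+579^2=335605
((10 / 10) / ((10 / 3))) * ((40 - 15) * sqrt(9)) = 45 / 2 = 22.50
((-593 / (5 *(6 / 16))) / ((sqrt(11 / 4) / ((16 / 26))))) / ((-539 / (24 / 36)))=151808 *sqrt(11) / 3468465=0.15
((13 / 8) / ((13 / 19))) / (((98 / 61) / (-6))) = -3477 / 392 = -8.87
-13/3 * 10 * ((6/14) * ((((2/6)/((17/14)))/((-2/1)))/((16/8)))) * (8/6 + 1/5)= 299/153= 1.95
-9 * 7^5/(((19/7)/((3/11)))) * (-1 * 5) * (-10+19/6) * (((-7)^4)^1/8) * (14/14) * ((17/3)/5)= -590655745659/3344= -176631502.89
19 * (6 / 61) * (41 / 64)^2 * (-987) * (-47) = 4444854813 / 124928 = 35579.33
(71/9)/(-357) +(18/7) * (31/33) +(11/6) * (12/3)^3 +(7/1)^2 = 5963312/35343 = 168.73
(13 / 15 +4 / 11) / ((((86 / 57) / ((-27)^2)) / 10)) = 5944.51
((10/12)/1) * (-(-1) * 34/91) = 85/273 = 0.31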